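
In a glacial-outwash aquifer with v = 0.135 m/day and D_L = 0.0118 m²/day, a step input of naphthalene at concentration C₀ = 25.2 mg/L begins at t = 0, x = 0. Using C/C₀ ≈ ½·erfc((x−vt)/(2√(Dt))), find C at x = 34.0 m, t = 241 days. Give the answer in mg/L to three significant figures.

For a continuous step input, C/C₀ ≈ ½·erfc((x−vt)/(2√(Dt))).
vt = 0.135 × 241 = 32.535 m and 2√(Dt) = 2√(0.0118 × 241) = 3.373 m.
Argument (x−vt)/(2√(Dt)) = (34.0 − 32.535)/3.373 = 0.4343; ½·erfc(0.4343) = 0.2695.
C = 25.2 × 0.2695 = 6.79 mg/L.

6.79 mg/L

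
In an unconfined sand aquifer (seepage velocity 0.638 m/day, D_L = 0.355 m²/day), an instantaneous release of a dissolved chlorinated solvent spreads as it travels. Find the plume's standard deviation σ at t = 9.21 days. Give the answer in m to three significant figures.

Dispersive spreading gives a Gaussian with σ² = 2Dt; advection only shifts the center.
σ = √(2 × 0.355 × 9.21) = 2.56 m.

2.56 m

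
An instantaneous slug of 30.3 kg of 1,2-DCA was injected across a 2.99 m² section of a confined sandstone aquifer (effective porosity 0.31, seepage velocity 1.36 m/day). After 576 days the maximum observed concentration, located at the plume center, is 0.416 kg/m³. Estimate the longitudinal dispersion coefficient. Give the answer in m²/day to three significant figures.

At the plume center C_max = M/(n_e·A·√(4πDt)), so D = M²/(4πt·(n_e·A·C_max)²).
n_e·A·C_max = 0.31 × 2.99 × 0.416 = 0.3856 kg/m.
D = 30.3²/(4π × 576 × 0.3856²) = 0.853 m²/day.

0.853 m²/day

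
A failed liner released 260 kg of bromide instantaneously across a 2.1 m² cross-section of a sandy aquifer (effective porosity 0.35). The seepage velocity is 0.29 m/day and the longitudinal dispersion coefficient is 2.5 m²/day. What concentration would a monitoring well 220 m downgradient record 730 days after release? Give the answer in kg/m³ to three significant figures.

2.31 kg/m³

For an instantaneous plane source, C(x,t) = M/(n_e·A·√(4πDt)) · exp(−(x−vt)²/(4Dt)), with n_e·A the pore (flow) area.
Plume center vt = 0.29 × 730 = 211.7 m, so the well at 220 m is 8.3 m downgradient of the peak.
√(4πDt) = 151.4 m, giving peak height M/(n_e·A·√(4πDt)) = 260/(0.35 × 2.1 × 151.4) = 2.336 kg/m³.
(x−vt)²/(4Dt) = (8.3)²/(4 × 2.5 × 730) = 0.009437; exp(−0.009437) = 0.9906.
C = 2.336 × 0.9906 = 2.31 kg/m³.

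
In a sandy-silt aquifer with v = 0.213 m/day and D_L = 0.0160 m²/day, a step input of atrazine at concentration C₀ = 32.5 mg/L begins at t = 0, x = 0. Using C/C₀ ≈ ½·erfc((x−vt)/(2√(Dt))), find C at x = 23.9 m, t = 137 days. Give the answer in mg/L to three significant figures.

For a continuous step input, C/C₀ ≈ ½·erfc((x−vt)/(2√(Dt))).
vt = 0.213 × 137 = 29.181 m and 2√(Dt) = 2√(0.0160 × 137) = 2.961 m.
Argument (x−vt)/(2√(Dt)) = (23.9 − 29.181)/2.961 = -1.784; ½·erfc(-1.784) = 0.9942.
C = 32.5 × 0.9942 = 32.3 mg/L.

32.3 mg/L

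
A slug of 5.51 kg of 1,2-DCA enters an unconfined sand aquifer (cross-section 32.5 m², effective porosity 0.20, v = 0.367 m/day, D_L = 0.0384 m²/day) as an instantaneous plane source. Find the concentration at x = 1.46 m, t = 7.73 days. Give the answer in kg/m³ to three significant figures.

0.0889 kg/m³

For an instantaneous plane source, C(x,t) = M/(n_e·A·√(4πDt)) · exp(−(x−vt)²/(4Dt)), with n_e·A the pore (flow) area.
Plume center vt = 0.367 × 7.73 = 2.83691 m, so the well at 1.46 m is 1.37691 m upgradient of the peak.
√(4πDt) = 1.931 m, giving peak height M/(n_e·A·√(4πDt)) = 5.51/(0.20 × 32.5 × 1.931) = 0.4390 kg/m³.
(x−vt)²/(4Dt) = (-1.37691)²/(4 × 0.0384 × 7.73) = 1.597; exp(−1.597) = 0.2025.
C = 0.4390 × 0.2025 = 0.0889 kg/m³.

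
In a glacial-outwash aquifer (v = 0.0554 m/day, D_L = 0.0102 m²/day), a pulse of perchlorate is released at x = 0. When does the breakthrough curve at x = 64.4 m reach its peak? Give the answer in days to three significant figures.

For the 1D instantaneous-source solution, setting ∂C/∂t = 0 at fixed x gives v²t² + 2Dt − x² = 0, so t = (√(D² + v²x²) − D)/v².
√(D² + v²x²) = √(0.0102² + 0.0554² × 64.4²) = 3.568; v² = 0.00306916.
t = (3.568 − 0.0102)/0.00306916 = 1160 days (vs. the pure-advection estimate x/v = 1160 d).

1160 days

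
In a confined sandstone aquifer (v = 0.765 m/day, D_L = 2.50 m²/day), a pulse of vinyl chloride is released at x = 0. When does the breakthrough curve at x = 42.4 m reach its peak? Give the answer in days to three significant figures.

51.3 days

For the 1D instantaneous-source solution, setting ∂C/∂t = 0 at fixed x gives v²t² + 2Dt − x² = 0, so t = (√(D² + v²x²) − D)/v².
√(D² + v²x²) = √(2.50² + 0.765² × 42.4²) = 32.53; v² = 0.585225.
t = (32.53 − 2.50)/0.585225 = 51.3 days (vs. the pure-advection estimate x/v = 55.4 d).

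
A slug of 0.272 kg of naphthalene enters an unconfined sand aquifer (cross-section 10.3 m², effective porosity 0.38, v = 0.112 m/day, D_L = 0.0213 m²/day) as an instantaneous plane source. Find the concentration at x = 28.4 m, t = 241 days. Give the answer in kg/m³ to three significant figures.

0.00786 kg/m³

For an instantaneous plane source, C(x,t) = M/(n_e·A·√(4πDt)) · exp(−(x−vt)²/(4Dt)), with n_e·A the pore (flow) area.
Plume center vt = 0.112 × 241 = 26.992 m, so the well at 28.4 m is 1.408 m downgradient of the peak.
√(4πDt) = 8.032 m, giving peak height M/(n_e·A·√(4πDt)) = 0.272/(0.38 × 10.3 × 8.032) = 0.008652 kg/m³.
(x−vt)²/(4Dt) = (1.408)²/(4 × 0.0213 × 241) = 0.09655; exp(−0.09655) = 0.9080.
C = 0.008652 × 0.9080 = 0.00786 kg/m³.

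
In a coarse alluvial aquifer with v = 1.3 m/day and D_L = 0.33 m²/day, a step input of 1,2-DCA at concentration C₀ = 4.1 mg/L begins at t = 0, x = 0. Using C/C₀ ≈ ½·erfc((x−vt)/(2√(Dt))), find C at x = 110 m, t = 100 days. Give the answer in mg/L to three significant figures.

For a continuous step input, C/C₀ ≈ ½·erfc((x−vt)/(2√(Dt))).
vt = 1.3 × 100 = 130 m and 2√(Dt) = 2√(0.33 × 100) = 11.49 m.
Argument (x−vt)/(2√(Dt)) = (110 − 130)/11.49 = -1.741; ½·erfc(-1.741) = 0.9931.
C = 4.1 × 0.9931 = 4.07 mg/L.

4.07 mg/L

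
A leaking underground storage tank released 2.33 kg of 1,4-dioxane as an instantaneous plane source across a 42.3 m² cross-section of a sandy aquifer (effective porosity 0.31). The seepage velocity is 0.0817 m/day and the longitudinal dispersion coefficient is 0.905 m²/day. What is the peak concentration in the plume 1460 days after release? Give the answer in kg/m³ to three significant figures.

0.00138 kg/m³

The peak of an instantaneous 1D plume sits at x = vt; there the Gaussian factor is 1 and C_max = M/(n_e·A·√(4πDt)), where n_e·A is the pore area the mass is dissolved in.
√(4πDt) = √(4π × 0.905 × 1460) = 128.9 m, so C_max = 2.33/(0.31 × 42.3 × 128.9) = 0.00138 kg/m³.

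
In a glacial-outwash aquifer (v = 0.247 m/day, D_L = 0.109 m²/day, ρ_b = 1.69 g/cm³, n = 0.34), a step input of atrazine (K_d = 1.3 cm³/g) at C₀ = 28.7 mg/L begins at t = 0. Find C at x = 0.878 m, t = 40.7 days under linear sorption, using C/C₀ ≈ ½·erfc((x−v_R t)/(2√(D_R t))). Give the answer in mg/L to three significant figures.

Retardation factor R = 1 + ρ_b·K_d/n = 1 + 1.69 × 1.3/0.34 = 7.462.
Sorption retards both mechanisms: v_R = v/R = 0.03310 m/day, D_R = D/R = 0.01461 m²/day.
v_R·t = 0.03310 × 40.7 = 1.34717 m; 2√(D_R t) = 1.542 m; argument = (0.878 − 1.34717)/1.542 = -0.3043.
C = C₀ × ½·erfc(-0.3043) = 28.7 × 0.6665 = 19.1 mg/L.

19.1 mg/L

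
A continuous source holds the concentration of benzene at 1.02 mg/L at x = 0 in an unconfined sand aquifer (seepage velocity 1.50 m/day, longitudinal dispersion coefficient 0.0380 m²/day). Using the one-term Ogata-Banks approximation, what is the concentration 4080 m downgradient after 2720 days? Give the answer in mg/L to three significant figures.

For a continuous step input, C/C₀ ≈ ½·erfc((x−vt)/(2√(Dt))).
vt = 1.50 × 2720 = 4080 m and 2√(Dt) = 2√(0.0380 × 2720) = 20.33 m.
Argument (x−vt)/(2√(Dt)) = (4080 − 4080)/20.33 = 0; ½·erfc(0) = 0.5000.
C = 1.02 × 0.5000 = 0.510 mg/L.

0.510 mg/L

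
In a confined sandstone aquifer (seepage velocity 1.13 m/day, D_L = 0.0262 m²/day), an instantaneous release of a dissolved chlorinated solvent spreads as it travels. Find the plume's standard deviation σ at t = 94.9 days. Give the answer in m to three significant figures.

Dispersive spreading gives a Gaussian with σ² = 2Dt; advection only shifts the center.
σ = √(2 × 0.0262 × 94.9) = 2.23 m.

2.23 m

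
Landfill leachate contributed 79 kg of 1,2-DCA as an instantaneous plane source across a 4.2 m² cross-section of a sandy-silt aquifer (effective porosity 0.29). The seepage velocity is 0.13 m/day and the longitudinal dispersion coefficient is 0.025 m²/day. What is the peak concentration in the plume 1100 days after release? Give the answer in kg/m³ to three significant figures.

The peak of an instantaneous 1D plume sits at x = vt; there the Gaussian factor is 1 and C_max = M/(n_e·A·√(4πDt)), where n_e·A is the pore area the mass is dissolved in.
√(4πDt) = √(4π × 0.025 × 1100) = 18.59 m, so C_max = 79/(0.29 × 4.2 × 18.59) = 3.49 kg/m³.

3.49 kg/m³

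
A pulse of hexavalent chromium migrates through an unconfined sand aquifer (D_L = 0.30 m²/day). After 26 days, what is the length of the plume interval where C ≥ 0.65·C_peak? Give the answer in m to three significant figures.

7.33 m

The plume is Gaussian with σ = √(2Dt) = √(2 × 0.30 × 26) = 3.950 m.
C/C_peak = exp(−Δx²/(2σ²)) = 0.65 ⇒ Δx = σ·√(−2 ln 0.65) = 3.950 × 0.9282 = 3.666 m.
Width = 2Δx = 7.33 m.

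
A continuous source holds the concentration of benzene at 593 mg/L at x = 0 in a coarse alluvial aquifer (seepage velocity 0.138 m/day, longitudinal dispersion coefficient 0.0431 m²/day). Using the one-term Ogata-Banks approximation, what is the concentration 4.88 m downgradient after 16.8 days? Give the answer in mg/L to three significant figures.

For a continuous step input, C/C₀ ≈ ½·erfc((x−vt)/(2√(Dt))).
vt = 0.138 × 16.8 = 2.3184 m and 2√(Dt) = 2√(0.0431 × 16.8) = 1.702 m.
Argument (x−vt)/(2√(Dt)) = (4.88 − 2.3184)/1.702 = 1.505; ½·erfc(1.505) = 0.01665.
C = 593 × 0.01665 = 9.87 mg/L.

9.87 mg/L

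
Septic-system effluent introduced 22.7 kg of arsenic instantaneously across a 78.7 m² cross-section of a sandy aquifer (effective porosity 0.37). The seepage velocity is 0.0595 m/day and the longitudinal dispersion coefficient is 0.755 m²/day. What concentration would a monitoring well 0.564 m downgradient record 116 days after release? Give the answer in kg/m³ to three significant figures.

0.0210 kg/m³

For an instantaneous plane source, C(x,t) = M/(n_e·A·√(4πDt)) · exp(−(x−vt)²/(4Dt)), with n_e·A the pore (flow) area.
Plume center vt = 0.0595 × 116 = 6.902 m, so the well at 0.564 m is 6.338 m upgradient of the peak.
√(4πDt) = 33.17 m, giving peak height M/(n_e·A·√(4πDt)) = 22.7/(0.37 × 78.7 × 33.17) = 0.02350 kg/m³.
(x−vt)²/(4Dt) = (-6.338)²/(4 × 0.755 × 116) = 0.1147; exp(−0.1147) = 0.8916.
C = 0.02350 × 0.8916 = 0.0210 kg/m³.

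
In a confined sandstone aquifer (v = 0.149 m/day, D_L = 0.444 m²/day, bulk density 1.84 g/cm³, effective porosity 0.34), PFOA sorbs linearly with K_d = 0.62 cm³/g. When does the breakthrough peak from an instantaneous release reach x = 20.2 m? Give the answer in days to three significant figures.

Retardation factor R = 1 + ρ_b·K_d/n = 1 + 1.84 × 0.62/0.34 = 4.355.
Sorption retards both mechanisms: v_R = v/R = 0.03421 m/day, D_R = D/R = 0.1020 m²/day.
Peak time from v_R²t² + 2D_R t − x² = 0: t = (√(D_R² + v_R²x²) − D_R)/v_R².
√(D_R² + v_R²x²) = √(0.1020² + 0.03421² × 20.2²) = 0.6985; v_R² = 0.001170.
t = (0.6985 − 0.1020)/0.001170 = 510 days.

510 days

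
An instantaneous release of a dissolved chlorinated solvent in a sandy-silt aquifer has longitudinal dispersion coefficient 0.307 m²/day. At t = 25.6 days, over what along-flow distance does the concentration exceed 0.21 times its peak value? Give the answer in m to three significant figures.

The plume is Gaussian with σ = √(2Dt) = √(2 × 0.307 × 25.6) = 3.965 m.
C/C_peak = exp(−Δx²/(2σ²)) = 0.21 ⇒ Δx = σ·√(−2 ln 0.21) = 3.965 × 1.767 = 7.006 m.
Width = 2Δx = 14.0 m.

14.0 m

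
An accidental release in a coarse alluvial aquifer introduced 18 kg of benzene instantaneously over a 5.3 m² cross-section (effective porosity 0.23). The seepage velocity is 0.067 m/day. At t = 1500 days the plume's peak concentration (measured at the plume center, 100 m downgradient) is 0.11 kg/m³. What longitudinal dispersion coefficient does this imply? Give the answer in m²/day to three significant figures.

0.956 m²/day

At the plume center C_max = M/(n_e·A·√(4πDt)), so D = M²/(4πt·(n_e·A·C_max)²).
n_e·A·C_max = 0.23 × 5.3 × 0.11 = 0.1341 kg/m.
D = 18²/(4π × 1500 × 0.1341²) = 0.956 m²/day.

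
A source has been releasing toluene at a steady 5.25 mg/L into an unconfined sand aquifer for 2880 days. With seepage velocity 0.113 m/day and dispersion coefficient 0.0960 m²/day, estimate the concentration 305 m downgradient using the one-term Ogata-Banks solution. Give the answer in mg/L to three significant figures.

For a continuous step input, C/C₀ ≈ ½·erfc((x−vt)/(2√(Dt))).
vt = 0.113 × 2880 = 325.44 m and 2√(Dt) = 2√(0.0960 × 2880) = 33.26 m.
Argument (x−vt)/(2√(Dt)) = (305 − 325.44)/33.26 = -0.6146; ½·erfc(-0.6146) = 0.8076.
C = 5.25 × 0.8076 = 4.24 mg/L.

4.24 mg/L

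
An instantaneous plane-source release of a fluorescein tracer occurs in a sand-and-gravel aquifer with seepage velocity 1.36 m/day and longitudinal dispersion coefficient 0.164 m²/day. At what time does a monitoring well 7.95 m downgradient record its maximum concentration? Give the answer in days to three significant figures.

For the 1D instantaneous-source solution, setting ∂C/∂t = 0 at fixed x gives v²t² + 2Dt − x² = 0, so t = (√(D² + v²x²) − D)/v².
√(D² + v²x²) = √(0.164² + 1.36² × 7.95²) = 10.81; v² = 1.8496.
t = (10.81 − 0.164)/1.8496 = 5.76 days (vs. the pure-advection estimate x/v = 5.85 d).

5.76 days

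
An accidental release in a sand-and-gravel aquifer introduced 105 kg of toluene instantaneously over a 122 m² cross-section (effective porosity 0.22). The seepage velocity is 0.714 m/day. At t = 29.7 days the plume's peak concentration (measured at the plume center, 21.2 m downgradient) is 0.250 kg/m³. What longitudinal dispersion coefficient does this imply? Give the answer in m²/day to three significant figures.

0.656 m²/day

At the plume center C_max = M/(n_e·A·√(4πDt)), so D = M²/(4πt·(n_e·A·C_max)²).
n_e·A·C_max = 0.22 × 122 × 0.250 = 6.710 kg/m.
D = 105²/(4π × 29.7 × 6.710²) = 0.656 m²/day.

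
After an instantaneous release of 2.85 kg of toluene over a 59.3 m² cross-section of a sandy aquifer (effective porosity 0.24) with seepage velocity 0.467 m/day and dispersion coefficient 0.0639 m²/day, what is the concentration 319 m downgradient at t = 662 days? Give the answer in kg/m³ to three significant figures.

For an instantaneous plane source, C(x,t) = M/(n_e·A·√(4πDt)) · exp(−(x−vt)²/(4Dt)), with n_e·A the pore (flow) area.
Plume center vt = 0.467 × 662 = 309.154 m, so the well at 319 m is 9.846 m downgradient of the peak.
√(4πDt) = 23.06 m, giving peak height M/(n_e·A·√(4πDt)) = 2.85/(0.24 × 59.3 × 23.06) = 0.008684 kg/m³.
(x−vt)²/(4Dt) = (9.846)²/(4 × 0.0639 × 662) = 0.5729; exp(−0.5729) = 0.5639.
C = 0.008684 × 0.5639 = 0.00490 kg/m³.

0.00490 kg/m³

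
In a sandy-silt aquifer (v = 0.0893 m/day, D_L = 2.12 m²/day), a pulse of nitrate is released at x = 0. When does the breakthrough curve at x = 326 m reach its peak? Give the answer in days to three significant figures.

3390 days

For the 1D instantaneous-source solution, setting ∂C/∂t = 0 at fixed x gives v²t² + 2Dt − x² = 0, so t = (√(D² + v²x²) − D)/v².
√(D² + v²x²) = √(2.12² + 0.0893² × 326²) = 29.19; v² = 0.00797449.
t = (29.19 − 2.12)/0.00797449 = 3390 days (vs. the pure-advection estimate x/v = 3650 d).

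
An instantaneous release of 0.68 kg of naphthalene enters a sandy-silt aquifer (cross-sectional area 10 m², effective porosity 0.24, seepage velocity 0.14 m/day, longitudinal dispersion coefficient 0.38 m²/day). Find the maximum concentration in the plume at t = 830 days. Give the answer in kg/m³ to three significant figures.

The peak of an instantaneous 1D plume sits at x = vt; there the Gaussian factor is 1 and C_max = M/(n_e·A·√(4πDt)), where n_e·A is the pore area the mass is dissolved in.
√(4πDt) = √(4π × 0.38 × 830) = 62.96 m, so C_max = 0.68/(0.24 × 10 × 62.96) = 0.00450 kg/m³.

0.00450 kg/m³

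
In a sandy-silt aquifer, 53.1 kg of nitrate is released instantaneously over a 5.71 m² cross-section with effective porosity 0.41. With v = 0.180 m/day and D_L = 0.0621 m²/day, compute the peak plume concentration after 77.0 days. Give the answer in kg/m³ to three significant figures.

2.93 kg/m³

The peak of an instantaneous 1D plume sits at x = vt; there the Gaussian factor is 1 and C_max = M/(n_e·A·√(4πDt)), where n_e·A is the pore area the mass is dissolved in.
√(4πDt) = √(4π × 0.0621 × 77.0) = 7.752 m, so C_max = 53.1/(0.41 × 5.71 × 7.752) = 2.93 kg/m³.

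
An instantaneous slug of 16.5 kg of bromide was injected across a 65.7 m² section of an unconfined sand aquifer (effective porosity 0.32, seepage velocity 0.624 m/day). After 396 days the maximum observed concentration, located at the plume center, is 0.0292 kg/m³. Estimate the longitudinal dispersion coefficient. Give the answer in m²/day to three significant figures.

0.145 m²/day

At the plume center C_max = M/(n_e·A·√(4πDt)), so D = M²/(4πt·(n_e·A·C_max)²).
n_e·A·C_max = 0.32 × 65.7 × 0.0292 = 0.6139 kg/m.
D = 16.5²/(4π × 396 × 0.6139²) = 0.145 m²/day.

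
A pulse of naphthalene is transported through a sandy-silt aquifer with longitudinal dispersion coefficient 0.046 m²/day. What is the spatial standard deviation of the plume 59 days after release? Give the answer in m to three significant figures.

2.33 m

Dispersive spreading gives a Gaussian with σ² = 2Dt; advection only shifts the center.
σ = √(2 × 0.046 × 59) = 2.33 m.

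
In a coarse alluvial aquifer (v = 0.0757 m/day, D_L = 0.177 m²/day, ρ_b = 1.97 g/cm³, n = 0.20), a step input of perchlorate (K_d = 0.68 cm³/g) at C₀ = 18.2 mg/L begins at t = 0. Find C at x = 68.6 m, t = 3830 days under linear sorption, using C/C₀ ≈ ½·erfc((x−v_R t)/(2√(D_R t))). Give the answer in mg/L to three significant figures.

Retardation factor R = 1 + ρ_b·K_d/n = 1 + 1.97 × 0.68/0.20 = 7.698.
Sorption retards both mechanisms: v_R = v/R = 0.009834 m/day, D_R = D/R = 0.02299 m²/day.
v_R·t = 0.009834 × 3830 = 37.66422 m; 2√(D_R t) = 18.77 m; argument = (68.6 − 37.66422)/18.77 = 1.648.
C = C₀ × ½·erfc(1.648) = 18.2 × 0.009887 = 0.180 mg/L.

0.180 mg/L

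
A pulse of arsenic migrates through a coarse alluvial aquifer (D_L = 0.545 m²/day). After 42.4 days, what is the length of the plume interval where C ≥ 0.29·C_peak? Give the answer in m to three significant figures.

21.4 m

The plume is Gaussian with σ = √(2Dt) = √(2 × 0.545 × 42.4) = 6.798 m.
C/C_peak = exp(−Δx²/(2σ²)) = 0.29 ⇒ Δx = σ·√(−2 ln 0.29) = 6.798 × 1.573 = 10.69 m.
Width = 2Δx = 21.4 m.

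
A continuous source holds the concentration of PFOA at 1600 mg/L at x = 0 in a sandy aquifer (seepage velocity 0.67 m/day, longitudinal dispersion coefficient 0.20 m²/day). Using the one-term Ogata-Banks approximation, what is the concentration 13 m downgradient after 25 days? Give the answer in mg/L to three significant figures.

1410 mg/L

For a continuous step input, C/C₀ ≈ ½·erfc((x−vt)/(2√(Dt))).
vt = 0.67 × 25 = 16.75 m and 2√(Dt) = 2√(0.20 × 25) = 4.472 m.
Argument (x−vt)/(2√(Dt)) = (13 − 16.75)/4.472 = -0.8386; ½·erfc(-0.8386) = 0.8822.
C = 1600 × 0.8822 = 1410 mg/L.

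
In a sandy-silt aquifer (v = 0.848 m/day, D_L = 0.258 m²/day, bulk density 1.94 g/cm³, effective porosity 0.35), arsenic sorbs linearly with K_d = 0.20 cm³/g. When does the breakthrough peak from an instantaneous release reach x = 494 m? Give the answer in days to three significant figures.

Retardation factor R = 1 + ρ_b·K_d/n = 1 + 1.94 × 0.20/0.35 = 2.109.
Sorption retards both mechanisms: v_R = v/R = 0.4021 m/day, D_R = D/R = 0.1223 m²/day.
Peak time from v_R²t² + 2D_R t − x² = 0: t = (√(D_R² + v_R²x²) − D_R)/v_R².
√(D_R² + v_R²x²) = √(0.1223² + 0.4021² × 494²) = 198.6; v_R² = 0.1617.
t = (198.6 − 0.1223)/0.1617 = 1230 days.

1230 days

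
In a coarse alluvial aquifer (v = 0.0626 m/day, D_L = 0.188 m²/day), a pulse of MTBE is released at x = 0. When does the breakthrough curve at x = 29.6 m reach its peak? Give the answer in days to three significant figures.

For the 1D instantaneous-source solution, setting ∂C/∂t = 0 at fixed x gives v²t² + 2Dt − x² = 0, so t = (√(D² + v²x²) − D)/v².
√(D² + v²x²) = √(0.188² + 0.0626² × 29.6²) = 1.862; v² = 0.00391876.
t = (1.862 − 0.188)/0.00391876 = 427 days (vs. the pure-advection estimate x/v = 473 d).

427 days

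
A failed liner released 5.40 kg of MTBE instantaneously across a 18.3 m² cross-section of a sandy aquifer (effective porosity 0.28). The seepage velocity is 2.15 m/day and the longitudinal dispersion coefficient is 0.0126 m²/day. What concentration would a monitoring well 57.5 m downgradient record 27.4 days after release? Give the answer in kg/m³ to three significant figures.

0.120 kg/m³

For an instantaneous plane source, C(x,t) = M/(n_e·A·√(4πDt)) · exp(−(x−vt)²/(4Dt)), with n_e·A the pore (flow) area.
Plume center vt = 2.15 × 27.4 = 58.91 m, so the well at 57.5 m is 1.41 m upgradient of the peak.
√(4πDt) = 2.083 m, giving peak height M/(n_e·A·√(4πDt)) = 5.40/(0.28 × 18.3 × 2.083) = 0.5059 kg/m³.
(x−vt)²/(4Dt) = (-1.41)²/(4 × 0.0126 × 27.4) = 1.440; exp(−1.440) = 0.2369.
C = 0.5059 × 0.2369 = 0.120 kg/m³.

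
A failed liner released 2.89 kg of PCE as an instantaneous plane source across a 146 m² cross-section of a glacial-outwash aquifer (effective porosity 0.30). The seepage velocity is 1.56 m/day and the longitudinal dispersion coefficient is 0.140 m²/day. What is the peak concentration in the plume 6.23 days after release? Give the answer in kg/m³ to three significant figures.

The peak of an instantaneous 1D plume sits at x = vt; there the Gaussian factor is 1 and C_max = M/(n_e·A·√(4πDt)), where n_e·A is the pore area the mass is dissolved in.
√(4πDt) = √(4π × 0.140 × 6.23) = 3.311 m, so C_max = 2.89/(0.30 × 146 × 3.311) = 0.0199 kg/m³.

0.0199 kg/m³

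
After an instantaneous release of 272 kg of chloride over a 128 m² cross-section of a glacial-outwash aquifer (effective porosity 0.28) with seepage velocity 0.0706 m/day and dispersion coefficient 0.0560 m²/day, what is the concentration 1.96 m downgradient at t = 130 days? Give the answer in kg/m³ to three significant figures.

0.133 kg/m³

For an instantaneous plane source, C(x,t) = M/(n_e·A·√(4πDt)) · exp(−(x−vt)²/(4Dt)), with n_e·A the pore (flow) area.
Plume center vt = 0.0706 × 130 = 9.178 m, so the well at 1.96 m is 7.218 m upgradient of the peak.
√(4πDt) = 9.565 m, giving peak height M/(n_e·A·√(4πDt)) = 272/(0.28 × 128 × 9.565) = 0.7934 kg/m³.
(x−vt)²/(4Dt) = (-7.218)²/(4 × 0.0560 × 130) = 1.789; exp(−1.789) = 0.1671.
C = 0.7934 × 0.1671 = 0.133 kg/m³.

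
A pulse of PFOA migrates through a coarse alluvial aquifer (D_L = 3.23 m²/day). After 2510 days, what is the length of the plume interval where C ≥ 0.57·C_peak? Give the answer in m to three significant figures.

The plume is Gaussian with σ = √(2Dt) = √(2 × 3.23 × 2510) = 127.3 m.
C/C_peak = exp(−Δx²/(2σ²)) = 0.57 ⇒ Δx = σ·√(−2 ln 0.57) = 127.3 × 1.060 = 134.9 m.
Width = 2Δx = 270 m.

270 m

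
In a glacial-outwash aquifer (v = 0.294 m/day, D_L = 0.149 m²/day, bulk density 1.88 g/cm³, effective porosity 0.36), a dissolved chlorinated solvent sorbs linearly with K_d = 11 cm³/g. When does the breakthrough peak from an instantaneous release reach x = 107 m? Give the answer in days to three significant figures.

Retardation factor R = 1 + ρ_b·K_d/n = 1 + 1.88 × 11/0.36 = 58.44.
Sorption retards both mechanisms: v_R = v/R = 0.005031 m/day, D_R = D/R = 0.002550 m²/day.
Peak time from v_R²t² + 2D_R t − x² = 0: t = (√(D_R² + v_R²x²) − D_R)/v_R².
√(D_R² + v_R²x²) = √(0.002550² + 0.005031² × 107²) = 0.5383; v_R² = 2.531e-05.
t = (0.5383 − 0.002550)/2.531e-05 = 21200 days.

21200 days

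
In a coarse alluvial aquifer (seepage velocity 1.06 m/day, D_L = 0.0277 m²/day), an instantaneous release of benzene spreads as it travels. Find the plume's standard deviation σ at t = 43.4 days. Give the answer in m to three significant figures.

Dispersive spreading gives a Gaussian with σ² = 2Dt; advection only shifts the center.
σ = √(2 × 0.0277 × 43.4) = 1.55 m.

1.55 m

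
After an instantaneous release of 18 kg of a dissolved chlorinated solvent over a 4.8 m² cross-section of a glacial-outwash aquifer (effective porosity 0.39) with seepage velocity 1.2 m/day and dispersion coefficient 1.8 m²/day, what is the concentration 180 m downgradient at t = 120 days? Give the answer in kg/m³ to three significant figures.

For an instantaneous plane source, C(x,t) = M/(n_e·A·√(4πDt)) · exp(−(x−vt)²/(4Dt)), with n_e·A the pore (flow) area.
Plume center vt = 1.2 × 120 = 144 m, so the well at 180 m is 36 m downgradient of the peak.
√(4πDt) = 52.10 m, giving peak height M/(n_e·A·√(4πDt)) = 18/(0.39 × 4.8 × 52.10) = 0.1846 kg/m³.
(x−vt)²/(4Dt) = (36)²/(4 × 1.8 × 120) = 1.500; exp(−1.500) = 0.2231.
C = 0.1846 × 0.2231 = 0.0412 kg/m³.

0.0412 kg/m³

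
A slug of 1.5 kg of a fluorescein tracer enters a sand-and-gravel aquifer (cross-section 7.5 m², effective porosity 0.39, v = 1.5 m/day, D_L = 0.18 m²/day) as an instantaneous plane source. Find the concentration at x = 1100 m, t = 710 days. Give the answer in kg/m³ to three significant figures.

0.00117 kg/m³

For an instantaneous plane source, C(x,t) = M/(n_e·A·√(4πDt)) · exp(−(x−vt)²/(4Dt)), with n_e·A the pore (flow) area.
Plume center vt = 1.5 × 710 = 1065 m, so the well at 1100 m is 35 m downgradient of the peak.
√(4πDt) = 40.07 m, giving peak height M/(n_e·A·√(4πDt)) = 1.5/(0.39 × 7.5 × 40.07) = 0.01280 kg/m³.
(x−vt)²/(4Dt) = (35)²/(4 × 0.18 × 710) = 2.396; exp(−2.396) = 0.09108.
C = 0.01280 × 0.09108 = 0.00117 kg/m³.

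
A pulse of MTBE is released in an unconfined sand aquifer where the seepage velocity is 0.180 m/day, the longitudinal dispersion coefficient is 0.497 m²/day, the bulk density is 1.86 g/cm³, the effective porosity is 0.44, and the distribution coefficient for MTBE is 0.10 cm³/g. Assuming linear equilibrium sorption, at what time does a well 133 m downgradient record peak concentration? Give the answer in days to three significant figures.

Retardation factor R = 1 + ρ_b·K_d/n = 1 + 1.86 × 0.10/0.44 = 1.423.
Sorption retards both mechanisms: v_R = v/R = 0.1265 m/day, D_R = D/R = 0.3493 m²/day.
Peak time from v_R²t² + 2D_R t − x² = 0: t = (√(D_R² + v_R²x²) − D_R)/v_R².
√(D_R² + v_R²x²) = √(0.3493² + 0.1265² × 133²) = 16.83; v_R² = 0.01600.
t = (16.83 − 0.3493)/0.01600 = 1030 days.

1030 days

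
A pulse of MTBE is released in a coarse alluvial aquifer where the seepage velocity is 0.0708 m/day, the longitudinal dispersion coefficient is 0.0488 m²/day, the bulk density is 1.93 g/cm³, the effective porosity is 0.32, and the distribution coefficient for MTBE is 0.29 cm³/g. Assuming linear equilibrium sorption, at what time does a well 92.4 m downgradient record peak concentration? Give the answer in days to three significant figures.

Retardation factor R = 1 + ρ_b·K_d/n = 1 + 1.93 × 0.29/0.32 = 2.749.
Sorption retards both mechanisms: v_R = v/R = 0.02575 m/day, D_R = D/R = 0.01775 m²/day.
Peak time from v_R²t² + 2D_R t − x² = 0: t = (√(D_R² + v_R²x²) − D_R)/v_R².
√(D_R² + v_R²x²) = √(0.01775² + 0.02575² × 92.4²) = 2.379; v_R² = 0.0006631.
t = (2.379 − 0.01775)/0.0006631 = 3560 days.

3560 days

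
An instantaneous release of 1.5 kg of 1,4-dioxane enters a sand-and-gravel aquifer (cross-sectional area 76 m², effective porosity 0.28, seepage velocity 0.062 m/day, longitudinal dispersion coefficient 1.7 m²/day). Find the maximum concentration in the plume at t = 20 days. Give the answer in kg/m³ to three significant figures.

0.00341 kg/m³

The peak of an instantaneous 1D plume sits at x = vt; there the Gaussian factor is 1 and C_max = M/(n_e·A·√(4πDt)), where n_e·A is the pore area the mass is dissolved in.
√(4πDt) = √(4π × 1.7 × 20) = 20.67 m, so C_max = 1.5/(0.28 × 76 × 20.67) = 0.00341 kg/m³.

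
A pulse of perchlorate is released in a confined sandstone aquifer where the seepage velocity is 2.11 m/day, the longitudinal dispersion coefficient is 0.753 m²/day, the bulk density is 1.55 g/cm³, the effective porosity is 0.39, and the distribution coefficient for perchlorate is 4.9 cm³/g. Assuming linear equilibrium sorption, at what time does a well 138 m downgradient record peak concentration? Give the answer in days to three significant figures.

Retardation factor R = 1 + ρ_b·K_d/n = 1 + 1.55 × 4.9/0.39 = 20.47.
Sorption retards both mechanisms: v_R = v/R = 0.1031 m/day, D_R = D/R = 0.03679 m²/day.
Peak time from v_R²t² + 2D_R t − x² = 0: t = (√(D_R² + v_R²x²) − D_R)/v_R².
√(D_R² + v_R²x²) = √(0.03679² + 0.1031² × 138²) = 14.23; v_R² = 0.01063.
t = (14.23 − 0.03679)/0.01063 = 1340 days.

1340 days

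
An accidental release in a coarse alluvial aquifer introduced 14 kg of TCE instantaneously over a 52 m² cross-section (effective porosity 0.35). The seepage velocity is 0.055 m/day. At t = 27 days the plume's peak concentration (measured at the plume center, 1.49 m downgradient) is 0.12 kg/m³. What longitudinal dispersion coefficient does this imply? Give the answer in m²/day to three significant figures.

0.121 m²/day

At the plume center C_max = M/(n_e·A·√(4πDt)), so D = M²/(4πt·(n_e·A·C_max)²).
n_e·A·C_max = 0.35 × 52 × 0.12 = 2.184 kg/m.
D = 14²/(4π × 27 × 2.184²) = 0.121 m²/day.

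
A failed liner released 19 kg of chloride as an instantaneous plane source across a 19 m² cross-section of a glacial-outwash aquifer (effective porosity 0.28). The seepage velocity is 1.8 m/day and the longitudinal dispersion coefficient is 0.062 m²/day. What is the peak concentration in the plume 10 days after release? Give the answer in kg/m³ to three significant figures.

1.28 kg/m³

The peak of an instantaneous 1D plume sits at x = vt; there the Gaussian factor is 1 and C_max = M/(n_e·A·√(4πDt)), where n_e·A is the pore area the mass is dissolved in.
√(4πDt) = √(4π × 0.062 × 10) = 2.791 m, so C_max = 19/(0.28 × 19 × 2.791) = 1.28 kg/m³.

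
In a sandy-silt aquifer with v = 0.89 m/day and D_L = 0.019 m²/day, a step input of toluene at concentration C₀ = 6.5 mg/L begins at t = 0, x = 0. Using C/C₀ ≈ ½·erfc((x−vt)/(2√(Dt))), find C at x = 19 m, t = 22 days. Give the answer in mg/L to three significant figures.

For a continuous step input, C/C₀ ≈ ½·erfc((x−vt)/(2√(Dt))).
vt = 0.89 × 22 = 19.58 m and 2√(Dt) = 2√(0.019 × 22) = 1.293 m.
Argument (x−vt)/(2√(Dt)) = (19 − 19.58)/1.293 = -0.4486; ½·erfc(-0.4486) = 0.7371.
C = 6.5 × 0.7371 = 4.79 mg/L.

4.79 mg/L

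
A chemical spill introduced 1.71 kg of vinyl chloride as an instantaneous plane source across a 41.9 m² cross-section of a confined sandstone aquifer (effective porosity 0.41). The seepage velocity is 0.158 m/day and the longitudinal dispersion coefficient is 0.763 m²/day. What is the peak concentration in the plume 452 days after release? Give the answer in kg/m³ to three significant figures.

The peak of an instantaneous 1D plume sits at x = vt; there the Gaussian factor is 1 and C_max = M/(n_e·A·√(4πDt)), where n_e·A is the pore area the mass is dissolved in.
√(4πDt) = √(4π × 0.763 × 452) = 65.83 m, so C_max = 1.71/(0.41 × 41.9 × 65.83) = 0.00151 kg/m³.

0.00151 kg/m³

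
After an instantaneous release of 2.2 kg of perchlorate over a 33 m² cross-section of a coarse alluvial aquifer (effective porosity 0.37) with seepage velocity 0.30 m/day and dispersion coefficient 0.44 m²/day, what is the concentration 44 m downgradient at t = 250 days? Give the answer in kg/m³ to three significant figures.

For an instantaneous plane source, C(x,t) = M/(n_e·A·√(4πDt)) · exp(−(x−vt)²/(4Dt)), with n_e·A the pore (flow) area.
Plume center vt = 0.30 × 250 = 75 m, so the well at 44 m is 31 m upgradient of the peak.
√(4πDt) = 37.18 m, giving peak height M/(n_e·A·√(4πDt)) = 2.2/(0.37 × 33 × 37.18) = 0.004846 kg/m³.
(x−vt)²/(4Dt) = (-31)²/(4 × 0.44 × 250) = 2.184; exp(−2.184) = 0.1126.
C = 0.004846 × 0.1126 = 0.000546 kg/m³.

0.000546 kg/m³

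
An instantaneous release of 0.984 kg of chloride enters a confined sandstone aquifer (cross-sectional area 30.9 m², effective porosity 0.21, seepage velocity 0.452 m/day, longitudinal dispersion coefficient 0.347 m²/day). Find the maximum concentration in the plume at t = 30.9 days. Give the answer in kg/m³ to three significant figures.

The peak of an instantaneous 1D plume sits at x = vt; there the Gaussian factor is 1 and C_max = M/(n_e·A·√(4πDt)), where n_e·A is the pore area the mass is dissolved in.
√(4πDt) = √(4π × 0.347 × 30.9) = 11.61 m, so C_max = 0.984/(0.21 × 30.9 × 11.61) = 0.0131 kg/m³.

0.0131 kg/m³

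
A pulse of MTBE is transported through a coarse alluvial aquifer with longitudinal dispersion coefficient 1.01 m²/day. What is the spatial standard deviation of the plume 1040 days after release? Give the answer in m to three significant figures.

Dispersive spreading gives a Gaussian with σ² = 2Dt; advection only shifts the center.
σ = √(2 × 1.01 × 1040) = 45.8 m.

45.8 m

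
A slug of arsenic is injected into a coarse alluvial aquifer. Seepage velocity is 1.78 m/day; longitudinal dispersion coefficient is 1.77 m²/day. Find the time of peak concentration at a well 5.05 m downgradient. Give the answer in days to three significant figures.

2.33 days

For the 1D instantaneous-source solution, setting ∂C/∂t = 0 at fixed x gives v²t² + 2Dt − x² = 0, so t = (√(D² + v²x²) − D)/v².
√(D² + v²x²) = √(1.77² + 1.78² × 5.05²) = 9.162; v² = 3.1684.
t = (9.162 − 1.77)/3.1684 = 2.33 days (vs. the pure-advection estimate x/v = 2.84 d).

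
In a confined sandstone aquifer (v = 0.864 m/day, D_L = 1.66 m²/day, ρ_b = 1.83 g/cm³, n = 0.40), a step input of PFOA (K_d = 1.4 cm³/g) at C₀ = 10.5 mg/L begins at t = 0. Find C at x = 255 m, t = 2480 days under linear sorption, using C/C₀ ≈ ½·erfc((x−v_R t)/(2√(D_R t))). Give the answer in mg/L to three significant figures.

8.91 mg/L

Retardation factor R = 1 + ρ_b·K_d/n = 1 + 1.83 × 1.4/0.40 = 7.405.
Sorption retards both mechanisms: v_R = v/R = 0.1167 m/day, D_R = D/R = 0.2242 m²/day.
v_R·t = 0.1167 × 2480 = 289.416 m; 2√(D_R t) = 47.16 m; argument = (255 − 289.416)/47.16 = -0.7298.
C = C₀ × ½·erfc(-0.7298) = 10.5 × 0.8490 = 8.91 mg/L.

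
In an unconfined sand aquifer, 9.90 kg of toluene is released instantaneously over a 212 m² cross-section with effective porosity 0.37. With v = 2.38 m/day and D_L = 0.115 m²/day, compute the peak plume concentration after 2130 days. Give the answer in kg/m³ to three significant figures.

0.00227 kg/m³

The peak of an instantaneous 1D plume sits at x = vt; there the Gaussian factor is 1 and C_max = M/(n_e·A·√(4πDt)), where n_e·A is the pore area the mass is dissolved in.
√(4πDt) = √(4π × 0.115 × 2130) = 55.48 m, so C_max = 9.90/(0.37 × 212 × 55.48) = 0.00227 kg/m³.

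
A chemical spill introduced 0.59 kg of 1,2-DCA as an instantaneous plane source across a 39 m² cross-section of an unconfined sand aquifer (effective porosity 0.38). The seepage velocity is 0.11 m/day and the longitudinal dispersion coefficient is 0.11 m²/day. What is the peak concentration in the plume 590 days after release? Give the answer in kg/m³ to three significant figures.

The peak of an instantaneous 1D plume sits at x = vt; there the Gaussian factor is 1 and C_max = M/(n_e·A·√(4πDt)), where n_e·A is the pore area the mass is dissolved in.
√(4πDt) = √(4π × 0.11 × 590) = 28.56 m, so C_max = 0.59/(0.38 × 39 × 28.56) = 0.00139 kg/m³.

0.00139 kg/m³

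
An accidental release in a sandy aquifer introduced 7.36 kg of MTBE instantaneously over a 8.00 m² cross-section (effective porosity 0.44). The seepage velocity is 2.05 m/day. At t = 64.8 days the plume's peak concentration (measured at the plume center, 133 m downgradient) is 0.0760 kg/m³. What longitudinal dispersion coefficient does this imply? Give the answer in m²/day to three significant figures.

0.930 m²/day

At the plume center C_max = M/(n_e·A·√(4πDt)), so D = M²/(4πt·(n_e·A·C_max)²).
n_e·A·C_max = 0.44 × 8.00 × 0.0760 = 0.2675 kg/m.
D = 7.36²/(4π × 64.8 × 0.2675²) = 0.930 m²/day.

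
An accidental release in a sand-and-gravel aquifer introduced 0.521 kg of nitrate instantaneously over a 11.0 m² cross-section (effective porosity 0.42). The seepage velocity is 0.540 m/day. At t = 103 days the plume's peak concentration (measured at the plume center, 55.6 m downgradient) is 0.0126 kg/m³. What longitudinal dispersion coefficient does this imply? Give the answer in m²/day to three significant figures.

At the plume center C_max = M/(n_e·A·√(4πDt)), so D = M²/(4πt·(n_e·A·C_max)²).
n_e·A·C_max = 0.42 × 11.0 × 0.0126 = 0.05821 kg/m.
D = 0.521²/(4π × 103 × 0.05821²) = 0.0619 m²/day.

0.0619 m²/day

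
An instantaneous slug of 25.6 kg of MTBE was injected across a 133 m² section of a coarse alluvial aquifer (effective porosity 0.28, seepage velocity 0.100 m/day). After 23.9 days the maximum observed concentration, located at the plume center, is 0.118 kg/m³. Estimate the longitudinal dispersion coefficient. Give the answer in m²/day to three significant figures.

At the plume center C_max = M/(n_e·A·√(4πDt)), so D = M²/(4πt·(n_e·A·C_max)²).
n_e·A·C_max = 0.28 × 133 × 0.118 = 4.394 kg/m.
D = 25.6²/(4π × 23.9 × 4.394²) = 0.113 m²/day.

0.113 m²/day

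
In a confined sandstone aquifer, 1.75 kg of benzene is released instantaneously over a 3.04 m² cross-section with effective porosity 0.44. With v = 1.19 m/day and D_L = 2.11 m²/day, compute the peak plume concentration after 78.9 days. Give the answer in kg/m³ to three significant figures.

0.0286 kg/m³

The peak of an instantaneous 1D plume sits at x = vt; there the Gaussian factor is 1 and C_max = M/(n_e·A·√(4πDt)), where n_e·A is the pore area the mass is dissolved in.
√(4πDt) = √(4π × 2.11 × 78.9) = 45.74 m, so C_max = 1.75/(0.44 × 3.04 × 45.74) = 0.0286 kg/m³.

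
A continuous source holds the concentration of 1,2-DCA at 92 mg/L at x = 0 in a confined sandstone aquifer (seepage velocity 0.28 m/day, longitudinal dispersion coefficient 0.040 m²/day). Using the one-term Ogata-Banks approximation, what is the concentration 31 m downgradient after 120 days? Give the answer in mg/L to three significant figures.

73.5 mg/L

For a continuous step input, C/C₀ ≈ ½·erfc((x−vt)/(2√(Dt))).
vt = 0.28 × 120 = 33.6 m and 2√(Dt) = 2√(0.040 × 120) = 4.382 m.
Argument (x−vt)/(2√(Dt)) = (31 − 33.6)/4.382 = -0.5933; ½·erfc(-0.5933) = 0.7993.
C = 92 × 0.7993 = 73.5 mg/L.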